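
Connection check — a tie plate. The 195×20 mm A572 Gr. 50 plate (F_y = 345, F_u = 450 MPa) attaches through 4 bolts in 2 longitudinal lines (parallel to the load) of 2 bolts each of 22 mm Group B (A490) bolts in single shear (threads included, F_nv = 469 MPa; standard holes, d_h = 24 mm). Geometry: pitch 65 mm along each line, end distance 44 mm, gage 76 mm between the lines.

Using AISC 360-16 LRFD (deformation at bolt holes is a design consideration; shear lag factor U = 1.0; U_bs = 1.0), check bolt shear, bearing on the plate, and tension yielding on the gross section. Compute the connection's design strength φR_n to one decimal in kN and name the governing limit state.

Bolt shear: A_b = π(22)²/4 = 380.13 mm². φR_n = 0.75 × 469 × 380.13 × 4 × 1 = 534.8 kN.
Bearing (20 mm plate, F_u = 450 MPa): end bolts L_c = 44 − 24/2 = 32, R_n = min(1.2×32×20×450, 2.4×22×20×450) = 345.6 kN/bolt; interior L_c = 65 − 24 = 41, R_n = 442.8 kN/bolt. φR_n = 0.75 × (2×345.6 + 2×442.8) = 1182.6 kN.
Tension yield (gross): A_g = 195×20 = 3900 mm². φR_n = 0.90 × 345 × 3900 = 1211.0 kN.
Governing: min(534.8, 1182.6, 1211.0) = 534.8 kN → bolt shear.

534.8 kN (bolt shear governs)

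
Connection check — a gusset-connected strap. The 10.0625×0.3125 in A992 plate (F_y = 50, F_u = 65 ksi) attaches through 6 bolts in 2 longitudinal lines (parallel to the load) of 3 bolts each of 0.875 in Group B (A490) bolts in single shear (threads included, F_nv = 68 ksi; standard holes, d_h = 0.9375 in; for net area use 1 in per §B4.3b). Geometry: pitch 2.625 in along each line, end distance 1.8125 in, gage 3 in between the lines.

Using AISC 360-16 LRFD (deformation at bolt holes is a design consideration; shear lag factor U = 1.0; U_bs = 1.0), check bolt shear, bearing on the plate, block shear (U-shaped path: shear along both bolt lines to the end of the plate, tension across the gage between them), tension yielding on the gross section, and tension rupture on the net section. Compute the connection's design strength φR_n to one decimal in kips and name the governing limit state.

113.9 kips (block shear governs)

Bolt shear: A_b = π(0.875)²/4 = 0.60132 in². φR_n = 0.75 × 68 × 0.60132 × 6 × 1 = 184.0 kips.
Bearing (0.3125 in plate, F_u = 65 ksi): end bolts L_c = 1.8125 − 0.9375/2 = 1.34375, R_n = min(1.2×1.34375×0.3125×65, 2.4×0.875×0.3125×65) = 32.754 kips/bolt; interior L_c = 2.625 − 0.9375 = 1.6875, R_n = 41.133 kips/bolt. φR_n = 0.75 × (2×32.754 + 4×41.133) = 172.5 kips.
Block shear: shear path 2×[1.8125+2×2.625] = 2×7.0625 in, A_gv = 4.4141, A_nv = 2×(7.0625 − 2.5×1)×0.3125 = 2.8516 in²; tension across gage: (3 − 1×1)×0.3125 = 0.625 in². R_n = min(0.6×65×2.8516, 0.6×50×4.4141) + 1.0×65×0.625 = min(111.21, 132.42) + 40.625 = 151.84 kips. φR_n = 0.75 × 151.84 = 113.9 kips.
Tension yield (gross): A_g = 10.0625×0.3125 = 3.1445 in². φR_n = 0.90 × 50 × 3.1445 = 141.5 kips.
Tension rupture (net): A_n = (10.0625 − 2×1)×0.3125 = 2.5195 in² (U = 1.0, A_e = A_n). φR_n = 0.75 × 65 × 2.5195 = 122.8 kips.
Governing: min(184.0, 172.5, 113.9, 141.5, 122.8) = 113.9 kips → block shear.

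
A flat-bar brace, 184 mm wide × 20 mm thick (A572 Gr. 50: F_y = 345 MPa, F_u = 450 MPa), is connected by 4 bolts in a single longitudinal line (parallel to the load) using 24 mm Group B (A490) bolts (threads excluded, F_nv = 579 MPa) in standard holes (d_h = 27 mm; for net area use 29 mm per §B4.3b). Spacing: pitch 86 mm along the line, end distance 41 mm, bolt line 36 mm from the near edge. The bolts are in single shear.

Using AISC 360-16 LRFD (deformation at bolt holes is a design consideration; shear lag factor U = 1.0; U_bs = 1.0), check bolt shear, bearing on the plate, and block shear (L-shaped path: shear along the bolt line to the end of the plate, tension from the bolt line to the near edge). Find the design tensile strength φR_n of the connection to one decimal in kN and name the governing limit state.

785.8 kN (bolt shear governs)

Bolt shear: A_b = π(24)²/4 = 452.39 mm². φR_n = 0.75 × 579 × 452.39 × 4 × 1 = 785.8 kN.
Bearing (20 mm plate, F_u = 450 MPa): end bolts L_c = 41 − 27/2 = 27.5, R_n = min(1.2×27.5×20×450, 2.4×24×20×450) = 297 kN/bolt; interior L_c = 86 − 27 = 59, R_n = 518.4 kN/bolt. φR_n = 0.75 × (1×297 + 3×518.4) = 1389.2 kN.
Block shear: shear path 1×[41+3×86] = 1×299 mm, A_gv = 5980, A_nv = 1×(299 − 3.5×29)×20 = 3950 mm²; tension to near edge: (36 − 0.5×29)×20 = 430 mm². R_n = min(0.6×450×3950, 0.6×345×5980) + 1.0×450×430 = min(1066.5, 1237.9) + 193.5 = 1260 kN. φR_n = 0.75 × 1260 = 945.0 kN.
Governing: min(785.8, 1389.2, 945.0) = 785.8 kN → bolt shear.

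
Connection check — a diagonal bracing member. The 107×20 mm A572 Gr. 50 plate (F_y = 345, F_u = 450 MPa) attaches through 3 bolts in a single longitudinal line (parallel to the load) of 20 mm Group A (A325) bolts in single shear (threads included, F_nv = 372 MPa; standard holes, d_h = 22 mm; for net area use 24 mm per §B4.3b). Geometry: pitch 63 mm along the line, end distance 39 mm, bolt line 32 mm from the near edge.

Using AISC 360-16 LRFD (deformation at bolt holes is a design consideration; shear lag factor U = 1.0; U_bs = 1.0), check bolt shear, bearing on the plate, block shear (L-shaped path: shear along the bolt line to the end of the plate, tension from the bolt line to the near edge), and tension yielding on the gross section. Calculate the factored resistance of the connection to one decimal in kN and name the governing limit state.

Bolt shear: A_b = π(20)²/4 = 314.16 mm². φR_n = 0.75 × 372 × 314.16 × 3 × 1 = 263.0 kN.
Bearing (20 mm plate, F_u = 450 MPa): end bolts L_c = 39 − 22/2 = 28, R_n = min(1.2×28×20×450, 2.4×20×20×450) = 302.4 kN/bolt; interior L_c = 63 − 22 = 41, R_n = 432 kN/bolt. φR_n = 0.75 × (1×302.4 + 2×432) = 874.8 kN.
Block shear: shear path 1×[39+2×63] = 1×165 mm, A_gv = 3300, A_nv = 1×(165 − 2.5×24)×20 = 2100 mm²; tension to near edge: (32 − 0.5×24)×20 = 400 mm². R_n = min(0.6×450×2100, 0.6×345×3300) + 1.0×450×400 = min(567, 683.1) + 180 = 747 kN. φR_n = 0.75 × 747 = 560.3 kN.
Tension yield (gross): A_g = 107×20 = 2140 mm². φR_n = 0.90 × 345 × 2140 = 664.5 kN.
Governing: min(263.0, 874.8, 560.3, 664.5) = 263.0 kN → bolt shear.

263.0 kN (bolt shear governs)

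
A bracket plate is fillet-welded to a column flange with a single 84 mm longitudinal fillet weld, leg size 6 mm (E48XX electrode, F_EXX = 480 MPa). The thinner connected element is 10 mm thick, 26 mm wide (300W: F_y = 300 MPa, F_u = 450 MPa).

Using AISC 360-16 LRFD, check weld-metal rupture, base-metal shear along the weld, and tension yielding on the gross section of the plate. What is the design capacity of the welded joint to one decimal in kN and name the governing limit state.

70.2 kN (gross-section yield governs)

Weld metal: throat = 0.707×6 = 4.242 mm, L = 84 mm. φR_n = 0.75 × 0.6 × 480 × 4.242 × 84 = 77.0 kN.
Base metal shear (10 mm plate): yield φR_n = 1.0×0.6×300×10×84 = 151.2 kN; rupture φR_n = 0.75×0.6×450×10×84 = 170.1 kN; take 151.2 kN (yield).
Tension yield (gross): A_g = 26×10 = 260 mm². φR_n = 0.90 × 300 × 260 = 70.2 kN.
Governing: min(77.0, 151.2, 70.2) = 70.2 kN → gross-section yield.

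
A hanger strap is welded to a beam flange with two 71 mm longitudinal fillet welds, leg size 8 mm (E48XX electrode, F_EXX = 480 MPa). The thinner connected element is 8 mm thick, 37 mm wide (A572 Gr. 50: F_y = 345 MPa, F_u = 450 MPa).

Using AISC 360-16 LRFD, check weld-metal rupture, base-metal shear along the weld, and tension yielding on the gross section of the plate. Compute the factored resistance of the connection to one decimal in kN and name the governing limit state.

91.9 kN (gross-section yield governs)

Weld metal: throat = 0.707×8 = 5.656 mm, L = 2×71 = 142 mm. φR_n = 0.75 × 0.6 × 480 × 5.656 × 142 = 173.5 kN.
Base metal shear (8 mm plate): yield φR_n = 1.0×0.6×345×8×142 = 235.2 kN; rupture φR_n = 0.75×0.6×450×8×142 = 230.0 kN; take 230.0 kN (rupture).
Tension yield (gross): A_g = 37×8 = 296 mm². φR_n = 0.90 × 345 × 296 = 91.9 kN.
Governing: min(173.5, 230.0, 91.9) = 91.9 kN → gross-section yield.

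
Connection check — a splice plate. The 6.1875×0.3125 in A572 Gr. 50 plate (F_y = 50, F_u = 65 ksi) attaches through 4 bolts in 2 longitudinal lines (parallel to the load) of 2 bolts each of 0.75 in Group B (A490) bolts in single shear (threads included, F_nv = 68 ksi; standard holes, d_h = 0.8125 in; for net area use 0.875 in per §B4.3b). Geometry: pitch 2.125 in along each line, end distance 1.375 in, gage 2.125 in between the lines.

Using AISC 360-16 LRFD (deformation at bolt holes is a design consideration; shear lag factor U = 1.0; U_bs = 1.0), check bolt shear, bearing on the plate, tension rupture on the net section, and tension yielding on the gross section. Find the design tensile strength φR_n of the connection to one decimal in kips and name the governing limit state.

67.6 kips (net-section rupture governs)

Bolt shear: A_b = π(0.75)²/4 = 0.44179 in². φR_n = 0.75 × 68 × 0.44179 × 4 × 1 = 90.1 kips.
Bearing (0.3125 in plate, F_u = 65 ksi): end bolts L_c = 1.375 − 0.8125/2 = 0.96875, R_n = min(1.2×0.96875×0.3125×65, 2.4×0.75×0.3125×65) = 23.613 kips/bolt; interior L_c = 2.125 − 0.8125 = 1.3125, R_n = 31.992 kips/bolt. φR_n = 0.75 × (2×23.613 + 2×31.992) = 83.4 kips.
Tension rupture (net): A_n = (6.1875 − 2×0.875)×0.3125 = 1.3867 in² (U = 1.0, A_e = A_n). φR_n = 0.75 × 65 × 1.3867 = 67.6 kips.
Tension yield (gross): A_g = 6.1875×0.3125 = 1.9336 in². φR_n = 0.90 × 50 × 1.9336 = 87.0 kips.
Governing: min(90.1, 83.4, 67.6, 87.0) = 67.6 kips → net-section rupture.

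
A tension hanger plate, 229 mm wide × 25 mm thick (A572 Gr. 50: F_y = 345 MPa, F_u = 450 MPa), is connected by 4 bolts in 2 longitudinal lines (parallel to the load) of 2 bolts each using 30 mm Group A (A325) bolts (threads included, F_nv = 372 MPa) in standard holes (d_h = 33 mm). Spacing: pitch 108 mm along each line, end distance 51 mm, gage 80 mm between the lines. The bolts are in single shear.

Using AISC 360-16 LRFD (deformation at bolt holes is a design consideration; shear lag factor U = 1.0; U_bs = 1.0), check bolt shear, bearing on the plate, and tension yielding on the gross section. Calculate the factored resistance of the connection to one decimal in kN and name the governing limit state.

788.9 kN (bolt shear governs)

Bolt shear: A_b = π(30)²/4 = 706.86 mm². φR_n = 0.75 × 372 × 706.86 × 4 × 1 = 788.9 kN.
Bearing (25 mm plate, F_u = 450 MPa): end bolts L_c = 51 − 33/2 = 34.5, R_n = min(1.2×34.5×25×450, 2.4×30×25×450) = 465.75 kN/bolt; interior L_c = 108 − 33 = 75, R_n = 810 kN/bolt. φR_n = 0.75 × (2×465.75 + 2×810) = 1913.6 kN.
Tension yield (gross): A_g = 229×25 = 5725 mm². φR_n = 0.90 × 345 × 5725 = 1777.6 kN.
Governing: min(788.9, 1913.6, 1777.6) = 788.9 kN → bolt shear.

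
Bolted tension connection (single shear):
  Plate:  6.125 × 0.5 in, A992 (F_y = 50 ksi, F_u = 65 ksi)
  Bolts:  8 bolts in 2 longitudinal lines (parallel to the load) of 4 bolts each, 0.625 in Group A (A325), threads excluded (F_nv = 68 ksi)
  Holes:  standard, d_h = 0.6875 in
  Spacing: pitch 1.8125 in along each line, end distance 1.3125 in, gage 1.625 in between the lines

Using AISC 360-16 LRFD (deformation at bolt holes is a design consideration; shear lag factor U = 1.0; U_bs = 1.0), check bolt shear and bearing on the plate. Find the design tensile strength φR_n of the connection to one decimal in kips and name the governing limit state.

Bolt shear: A_b = π(0.625)²/4 = 0.3068 in². φR_n = 0.75 × 68 × 0.3068 × 8 × 1 = 125.2 kips.
Bearing (0.5 in plate, F_u = 65 ksi): end bolts L_c = 1.3125 − 0.6875/2 = 0.96875, R_n = min(1.2×0.96875×0.5×65, 2.4×0.625×0.5×65) = 37.781 kips/bolt; interior L_c = 1.8125 − 0.6875 = 1.125, R_n = 43.875 kips/bolt. φR_n = 0.75 × (2×37.781 + 6×43.875) = 254.1 kips.
Governing: min(125.2, 254.1) = 125.2 kips → bolt shear.

125.2 kips (bolt shear governs)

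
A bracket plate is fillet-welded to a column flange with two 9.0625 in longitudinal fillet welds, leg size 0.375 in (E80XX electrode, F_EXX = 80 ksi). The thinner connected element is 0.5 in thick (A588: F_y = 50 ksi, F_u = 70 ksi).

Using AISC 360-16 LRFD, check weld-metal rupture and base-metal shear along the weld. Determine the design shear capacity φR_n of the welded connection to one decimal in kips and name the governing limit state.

Weld metal: throat = 0.707×0.375 = 0.26513 in, L = 2×9.0625 = 18.125 in. φR_n = 0.75 × 0.6 × 80 × 0.26513 × 18.125 = 173.0 kips.
Base metal shear (0.5 in plate): yield φR_n = 1.0×0.6×50×0.5×18.125 = 271.9 kips; rupture φR_n = 0.75×0.6×70×0.5×18.125 = 285.5 kips; take 271.9 kips (yield).
Governing: min(173.0, 271.9) = 173.0 kips → weld metal.

173.0 kips (weld metal governs)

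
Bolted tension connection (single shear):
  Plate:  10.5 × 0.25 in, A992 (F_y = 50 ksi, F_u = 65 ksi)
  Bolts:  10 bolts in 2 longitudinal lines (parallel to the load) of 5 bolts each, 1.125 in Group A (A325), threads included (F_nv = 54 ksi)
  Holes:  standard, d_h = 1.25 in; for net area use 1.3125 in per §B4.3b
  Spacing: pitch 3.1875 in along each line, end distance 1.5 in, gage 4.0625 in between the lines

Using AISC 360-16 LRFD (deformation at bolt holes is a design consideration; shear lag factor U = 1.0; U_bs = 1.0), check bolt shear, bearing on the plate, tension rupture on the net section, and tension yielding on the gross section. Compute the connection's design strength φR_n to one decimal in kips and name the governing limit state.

96.0 kips (net-section rupture governs)

Bolt shear: A_b = π(1.125)²/4 = 0.99402 in². φR_n = 0.75 × 54 × 0.99402 × 10 × 1 = 402.6 kips.
Bearing (0.25 in plate, F_u = 65 ksi): end bolts L_c = 1.5 − 1.25/2 = 0.875, R_n = min(1.2×0.875×0.25×65, 2.4×1.125×0.25×65) = 17.063 kips/bolt; interior L_c = 3.1875 − 1.25 = 1.9375, R_n = 37.781 kips/bolt. φR_n = 0.75 × (2×17.063 + 8×37.781) = 252.3 kips.
Tension rupture (net): A_n = (10.5 − 2×1.3125)×0.25 = 1.9688 in² (U = 1.0, A_e = A_n). φR_n = 0.75 × 65 × 1.9688 = 96.0 kips.
Tension yield (gross): A_g = 10.5×0.25 = 2.625 in². φR_n = 0.90 × 50 × 2.625 = 118.1 kips.
Governing: min(402.6, 252.3, 96.0, 118.1) = 96.0 kips → net-section rupture.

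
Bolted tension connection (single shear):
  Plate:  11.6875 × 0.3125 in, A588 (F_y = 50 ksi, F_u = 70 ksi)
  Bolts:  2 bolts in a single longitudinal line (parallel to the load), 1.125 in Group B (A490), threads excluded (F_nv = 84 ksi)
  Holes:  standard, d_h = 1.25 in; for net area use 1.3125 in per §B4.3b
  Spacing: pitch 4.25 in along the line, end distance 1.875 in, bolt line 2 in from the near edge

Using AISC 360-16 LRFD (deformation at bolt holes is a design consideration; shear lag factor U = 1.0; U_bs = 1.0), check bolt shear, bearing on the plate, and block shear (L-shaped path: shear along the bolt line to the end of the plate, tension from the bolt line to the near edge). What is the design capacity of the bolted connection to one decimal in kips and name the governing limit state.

Bolt shear: A_b = π(1.125)²/4 = 0.99402 in². φR_n = 0.75 × 84 × 0.99402 × 2 × 1 = 125.2 kips.
Bearing (0.3125 in plate, F_u = 70 ksi): end bolts L_c = 1.875 − 1.25/2 = 1.25, R_n = min(1.2×1.25×0.3125×70, 2.4×1.125×0.3125×70) = 32.813 kips/bolt; interior L_c = 4.25 − 1.25 = 3, R_n = 59.063 kips/bolt. φR_n = 0.75 × (1×32.813 + 1×59.063) = 68.9 kips.
Block shear: shear path 1×[1.875+1×4.25] = 1×6.125 in, A_gv = 1.9141, A_nv = 1×(6.125 − 1.5×1.3125)×0.3125 = 1.2988 in²; tension to near edge: (2 − 0.5×1.3125)×0.3125 = 0.41992 in². R_n = min(0.6×70×1.2988, 0.6×50×1.9141) + 1.0×70×0.41992 = min(54.55, 57.423) + 29.394 = 83.944 kips. φR_n = 0.75 × 83.944 = 63.0 kips.
Governing: min(125.2, 68.9, 63.0) = 63.0 kips → block shear.

63.0 kips (block shear governs)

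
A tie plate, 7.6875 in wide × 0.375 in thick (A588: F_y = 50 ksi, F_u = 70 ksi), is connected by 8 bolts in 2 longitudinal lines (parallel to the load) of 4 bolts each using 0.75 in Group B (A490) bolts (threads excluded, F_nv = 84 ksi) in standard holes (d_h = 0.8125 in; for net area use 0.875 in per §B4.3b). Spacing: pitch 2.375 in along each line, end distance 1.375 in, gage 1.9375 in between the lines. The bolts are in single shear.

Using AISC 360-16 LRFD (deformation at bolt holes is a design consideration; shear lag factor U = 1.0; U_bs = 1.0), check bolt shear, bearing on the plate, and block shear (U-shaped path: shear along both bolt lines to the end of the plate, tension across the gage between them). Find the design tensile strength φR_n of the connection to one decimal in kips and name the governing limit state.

149.4 kips (block shear governs)

Bolt shear: A_b = π(0.75)²/4 = 0.44179 in². φR_n = 0.75 × 84 × 0.44179 × 8 × 1 = 222.7 kips.
Bearing (0.375 in plate, F_u = 70 ksi): end bolts L_c = 1.375 − 0.8125/2 = 0.96875, R_n = min(1.2×0.96875×0.375×70, 2.4×0.75×0.375×70) = 30.516 kips/bolt; interior L_c = 2.375 − 0.8125 = 1.5625, R_n = 47.25 kips/bolt. φR_n = 0.75 × (2×30.516 + 6×47.25) = 258.4 kips.
Block shear: shear path 2×[1.375+3×2.375] = 2×8.5 in, A_gv = 6.375, A_nv = 2×(8.5 − 3.5×0.875)×0.375 = 4.0781 in²; tension across gage: (1.9375 − 1×0.875)×0.375 = 0.39844 in². R_n = min(0.6×70×4.0781, 0.6×50×6.375) + 1.0×70×0.39844 = min(171.28, 191.25) + 27.891 = 199.17 kips. φR_n = 0.75 × 199.17 = 149.4 kips.
Governing: min(222.7, 258.4, 149.4) = 149.4 kips → block shear.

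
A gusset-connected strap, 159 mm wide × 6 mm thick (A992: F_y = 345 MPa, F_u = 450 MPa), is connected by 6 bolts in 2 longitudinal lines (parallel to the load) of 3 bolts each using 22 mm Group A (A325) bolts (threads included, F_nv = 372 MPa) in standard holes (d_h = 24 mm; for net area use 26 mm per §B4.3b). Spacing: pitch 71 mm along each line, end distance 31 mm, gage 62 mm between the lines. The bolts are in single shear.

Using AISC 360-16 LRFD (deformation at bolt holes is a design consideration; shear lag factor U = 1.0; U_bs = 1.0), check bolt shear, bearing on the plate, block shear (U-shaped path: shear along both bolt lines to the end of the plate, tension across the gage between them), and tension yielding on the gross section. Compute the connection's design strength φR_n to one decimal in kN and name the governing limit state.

Bolt shear: A_b = π(22)²/4 = 380.13 mm². φR_n = 0.75 × 372 × 380.13 × 6 × 1 = 636.3 kN.
Bearing (6 mm plate, F_u = 450 MPa): end bolts L_c = 31 − 24/2 = 19, R_n = min(1.2×19×6×450, 2.4×22×6×450) = 61.56 kN/bolt; interior L_c = 71 − 24 = 47, R_n = 142.56 kN/bolt. φR_n = 0.75 × (2×61.56 + 4×142.56) = 520.0 kN.
Block shear: shear path 2×[31+2×71] = 2×173 mm, A_gv = 2076, A_nv = 2×(173 − 2.5×26)×6 = 1296 mm²; tension across gage: (62 − 1×26)×6 = 216 mm². R_n = min(0.6×450×1296, 0.6×345×2076) + 1.0×450×216 = min(349.92, 429.73) + 97.2 = 447.12 kN. φR_n = 0.75 × 447.12 = 335.3 kN.
Tension yield (gross): A_g = 159×6 = 954 mm². φR_n = 0.90 × 345 × 954 = 296.2 kN.
Governing: min(636.3, 520.0, 335.3, 296.2) = 296.2 kN → gross-section yield.

296.2 kN (gross-section yield governs)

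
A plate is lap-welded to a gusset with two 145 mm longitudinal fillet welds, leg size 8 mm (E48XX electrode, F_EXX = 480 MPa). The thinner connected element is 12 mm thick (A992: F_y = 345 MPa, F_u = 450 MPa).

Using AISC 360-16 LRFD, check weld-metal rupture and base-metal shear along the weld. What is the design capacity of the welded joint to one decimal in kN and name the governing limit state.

354.3 kN (weld metal governs)

Weld metal: throat = 0.707×8 = 5.656 mm, L = 2×145 = 290 mm. φR_n = 0.75 × 0.6 × 480 × 5.656 × 290 = 354.3 kN.
Base metal shear (12 mm plate): yield φR_n = 1.0×0.6×345×12×290 = 720.4 kN; rupture φR_n = 0.75×0.6×450×12×290 = 704.7 kN; take 704.7 kN (rupture).
Governing: min(354.3, 704.7) = 354.3 kN → weld metal.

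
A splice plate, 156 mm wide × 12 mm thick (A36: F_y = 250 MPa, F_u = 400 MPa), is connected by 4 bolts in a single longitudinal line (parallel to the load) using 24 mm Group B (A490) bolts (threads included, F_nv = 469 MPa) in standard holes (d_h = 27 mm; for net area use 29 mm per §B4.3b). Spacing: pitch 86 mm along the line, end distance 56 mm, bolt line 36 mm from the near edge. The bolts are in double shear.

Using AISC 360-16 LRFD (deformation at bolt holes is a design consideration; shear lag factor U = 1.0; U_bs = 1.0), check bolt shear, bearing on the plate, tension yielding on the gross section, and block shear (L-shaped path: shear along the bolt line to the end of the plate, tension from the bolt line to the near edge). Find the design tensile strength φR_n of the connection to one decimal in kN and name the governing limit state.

Bolt shear: A_b = π(24)²/4 = 452.39 mm². φR_n = 0.75 × 469 × 452.39 × 4 × 2 = 1273.0 kN.
Bearing (12 mm plate, F_u = 400 MPa): end bolts L_c = 56 − 27/2 = 42.5, R_n = min(1.2×42.5×12×400, 2.4×24×12×400) = 244.8 kN/bolt; interior L_c = 86 − 27 = 59, R_n = 276.48 kN/bolt. φR_n = 0.75 × (1×244.8 + 3×276.48) = 805.7 kN.
Tension yield (gross): A_g = 156×12 = 1872 mm². φR_n = 0.90 × 250 × 1872 = 421.2 kN.
Block shear: shear path 1×[56+3×86] = 1×314 mm, A_gv = 3768, A_nv = 1×(314 − 3.5×29)×12 = 2550 mm²; tension to near edge: (36 − 0.5×29)×12 = 258 mm². R_n = min(0.6×400×2550, 0.6×250×3768) + 1.0×400×258 = min(612, 565.2) + 103.2 = 668.4 kN. φR_n = 0.75 × 668.4 = 501.3 kN.
Governing: min(1273.0, 805.7, 421.2, 501.3) = 421.2 kN → gross-section yield.

421.2 kN (gross-section yield governs)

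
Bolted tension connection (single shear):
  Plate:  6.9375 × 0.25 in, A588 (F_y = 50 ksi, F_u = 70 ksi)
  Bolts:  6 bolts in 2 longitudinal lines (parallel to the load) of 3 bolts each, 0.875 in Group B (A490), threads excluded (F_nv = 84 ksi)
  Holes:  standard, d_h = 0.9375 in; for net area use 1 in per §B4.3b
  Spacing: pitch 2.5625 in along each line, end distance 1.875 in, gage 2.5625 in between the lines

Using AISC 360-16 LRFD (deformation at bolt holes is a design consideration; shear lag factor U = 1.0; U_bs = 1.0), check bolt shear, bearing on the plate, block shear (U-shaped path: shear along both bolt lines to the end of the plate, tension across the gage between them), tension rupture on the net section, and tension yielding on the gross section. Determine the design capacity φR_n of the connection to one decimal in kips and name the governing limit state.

64.8 kips (net-section rupture governs)

Bolt shear: A_b = π(0.875)²/4 = 0.60132 in². φR_n = 0.75 × 84 × 0.60132 × 6 × 1 = 227.3 kips.
Bearing (0.25 in plate, F_u = 70 ksi): end bolts L_c = 1.875 − 0.9375/2 = 1.40625, R_n = min(1.2×1.40625×0.25×70, 2.4×0.875×0.25×70) = 29.531 kips/bolt; interior L_c = 2.5625 − 0.9375 = 1.625, R_n = 34.125 kips/bolt. φR_n = 0.75 × (2×29.531 + 4×34.125) = 146.7 kips.
Block shear: shear path 2×[1.875+2×2.5625] = 2×7 in, A_gv = 3.5, A_nv = 2×(7 − 2.5×1)×0.25 = 2.25 in²; tension across gage: (2.5625 − 1×1)×0.25 = 0.39063 in². R_n = min(0.6×70×2.25, 0.6×50×3.5) + 1.0×70×0.39063 = min(94.5, 105) + 27.344 = 121.84 kips. φR_n = 0.75 × 121.84 = 91.4 kips.
Tension rupture (net): A_n = (6.9375 − 2×1)×0.25 = 1.2344 in² (U = 1.0, A_e = A_n). φR_n = 0.75 × 70 × 1.2344 = 64.8 kips.
Tension yield (gross): A_g = 6.9375×0.25 = 1.7344 in². φR_n = 0.90 × 50 × 1.7344 = 78.0 kips.
Governing: min(227.3, 146.7, 91.4, 64.8, 78.0) = 64.8 kips → net-section rupture.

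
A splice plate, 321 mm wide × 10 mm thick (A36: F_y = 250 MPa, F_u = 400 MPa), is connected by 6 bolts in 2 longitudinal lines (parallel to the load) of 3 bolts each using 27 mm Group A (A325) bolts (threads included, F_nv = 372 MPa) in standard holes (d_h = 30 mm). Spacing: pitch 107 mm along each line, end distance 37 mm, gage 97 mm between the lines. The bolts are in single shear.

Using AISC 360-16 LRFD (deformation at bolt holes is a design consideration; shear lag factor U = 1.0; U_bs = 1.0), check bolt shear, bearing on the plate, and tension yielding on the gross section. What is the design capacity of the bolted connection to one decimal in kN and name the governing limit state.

722.3 kN (gross-section yield governs)

Bolt shear: A_b = π(27)²/4 = 572.56 mm². φR_n = 0.75 × 372 × 572.56 × 6 × 1 = 958.5 kN.
Bearing (10 mm plate, F_u = 400 MPa): end bolts L_c = 37 − 30/2 = 22, R_n = min(1.2×22×10×400, 2.4×27×10×400) = 105.6 kN/bolt; interior L_c = 107 − 30 = 77, R_n = 259.2 kN/bolt. φR_n = 0.75 × (2×105.6 + 4×259.2) = 936.0 kN.
Tension yield (gross): A_g = 321×10 = 3210 mm². φR_n = 0.90 × 250 × 3210 = 722.3 kN.
Governing: min(958.5, 936.0, 722.3) = 722.3 kN → gross-section yield.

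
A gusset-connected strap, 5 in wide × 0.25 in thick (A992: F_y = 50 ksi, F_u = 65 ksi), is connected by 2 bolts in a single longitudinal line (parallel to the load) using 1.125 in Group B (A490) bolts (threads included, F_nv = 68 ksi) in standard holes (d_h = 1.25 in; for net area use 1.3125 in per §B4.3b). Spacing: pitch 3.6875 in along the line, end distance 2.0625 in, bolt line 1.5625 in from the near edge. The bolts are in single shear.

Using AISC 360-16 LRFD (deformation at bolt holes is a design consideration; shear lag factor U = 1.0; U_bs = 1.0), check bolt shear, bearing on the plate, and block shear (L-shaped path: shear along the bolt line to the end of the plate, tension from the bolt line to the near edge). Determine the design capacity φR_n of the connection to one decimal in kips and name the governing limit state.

Bolt shear: A_b = π(1.125)²/4 = 0.99402 in². φR_n = 0.75 × 68 × 0.99402 × 2 × 1 = 101.4 kips.
Bearing (0.25 in plate, F_u = 65 ksi): end bolts L_c = 2.0625 − 1.25/2 = 1.4375, R_n = min(1.2×1.4375×0.25×65, 2.4×1.125×0.25×65) = 28.031 kips/bolt; interior L_c = 3.6875 − 1.25 = 2.4375, R_n = 43.875 kips/bolt. φR_n = 0.75 × (1×28.031 + 1×43.875) = 53.9 kips.
Block shear: shear path 1×[2.0625+1×3.6875] = 1×5.75 in, A_gv = 1.4375, A_nv = 1×(5.75 − 1.5×1.3125)×0.25 = 0.94531 in²; tension to near edge: (1.5625 − 0.5×1.3125)×0.25 = 0.22656 in². R_n = min(0.6×65×0.94531, 0.6×50×1.4375) + 1.0×65×0.22656 = min(36.867, 43.125) + 14.726 = 51.593 kips. φR_n = 0.75 × 51.593 = 38.7 kips.
Governing: min(101.4, 53.9, 38.7) = 38.7 kips → block shear.

38.7 kips (block shear governs)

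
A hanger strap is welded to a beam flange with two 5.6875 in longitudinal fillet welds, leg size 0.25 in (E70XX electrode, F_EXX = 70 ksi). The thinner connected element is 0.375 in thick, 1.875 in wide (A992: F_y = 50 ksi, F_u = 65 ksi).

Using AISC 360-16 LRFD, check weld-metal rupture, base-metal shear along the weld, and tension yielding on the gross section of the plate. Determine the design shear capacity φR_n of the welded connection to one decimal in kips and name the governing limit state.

Weld metal: throat = 0.707×0.25 = 0.17675 in, L = 2×5.6875 = 11.375 in. φR_n = 0.75 × 0.6 × 70 × 0.17675 × 11.375 = 63.3 kips.
Base metal shear (0.375 in plate): yield φR_n = 1.0×0.6×50×0.375×11.375 = 128.0 kips; rupture φR_n = 0.75×0.6×65×0.375×11.375 = 124.8 kips; take 124.8 kips (rupture).
Tension yield (gross): A_g = 1.875×0.375 = 0.70313 in². φR_n = 0.90 × 50 × 0.70313 = 31.6 kips.
Governing: min(63.3, 124.8, 31.6) = 31.6 kips → gross-section yield.

31.6 kips (gross-section yield governs)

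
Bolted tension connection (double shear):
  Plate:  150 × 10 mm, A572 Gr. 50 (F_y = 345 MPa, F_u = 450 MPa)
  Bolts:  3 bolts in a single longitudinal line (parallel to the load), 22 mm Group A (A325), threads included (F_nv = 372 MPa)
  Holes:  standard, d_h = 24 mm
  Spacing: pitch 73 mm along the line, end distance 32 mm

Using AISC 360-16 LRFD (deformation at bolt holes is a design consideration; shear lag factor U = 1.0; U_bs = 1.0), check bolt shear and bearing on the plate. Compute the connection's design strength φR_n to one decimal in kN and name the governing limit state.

437.4 kN (bearing governs)

Bolt shear: A_b = π(22)²/4 = 380.13 mm². φR_n = 0.75 × 372 × 380.13 × 3 × 2 = 636.3 kN.
Bearing (10 mm plate, F_u = 450 MPa): end bolts L_c = 32 − 24/2 = 20, R_n = min(1.2×20×10×450, 2.4×22×10×450) = 108 kN/bolt; interior L_c = 73 − 24 = 49, R_n = 237.6 kN/bolt. φR_n = 0.75 × (1×108 + 2×237.6) = 437.4 kN.
Governing: min(636.3, 437.4) = 437.4 kN → bearing.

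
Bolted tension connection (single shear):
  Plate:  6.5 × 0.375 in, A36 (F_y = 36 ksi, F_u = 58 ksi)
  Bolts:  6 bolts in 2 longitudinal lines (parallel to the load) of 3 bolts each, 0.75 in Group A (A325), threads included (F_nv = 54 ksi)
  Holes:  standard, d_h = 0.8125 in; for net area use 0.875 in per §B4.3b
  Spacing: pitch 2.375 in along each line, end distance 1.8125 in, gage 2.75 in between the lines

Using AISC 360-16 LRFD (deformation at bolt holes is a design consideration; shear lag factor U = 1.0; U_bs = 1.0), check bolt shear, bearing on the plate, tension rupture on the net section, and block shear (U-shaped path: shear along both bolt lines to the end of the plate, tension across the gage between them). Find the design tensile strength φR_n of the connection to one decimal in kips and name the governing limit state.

Bolt shear: A_b = π(0.75)²/4 = 0.44179 in². φR_n = 0.75 × 54 × 0.44179 × 6 × 1 = 107.4 kips.
Bearing (0.375 in plate, F_u = 58 ksi): end bolts L_c = 1.8125 − 0.8125/2 = 1.40625, R_n = min(1.2×1.40625×0.375×58, 2.4×0.75×0.375×58) = 36.703 kips/bolt; interior L_c = 2.375 − 0.8125 = 1.5625, R_n = 39.15 kips/bolt. φR_n = 0.75 × (2×36.703 + 4×39.15) = 172.5 kips.
Tension rupture (net): A_n = (6.5 − 2×0.875)×0.375 = 1.7813 in² (U = 1.0, A_e = A_n). φR_n = 0.75 × 58 × 1.7813 = 77.5 kips.
Block shear: shear path 2×[1.8125+2×2.375] = 2×6.5625 in, A_gv = 4.9219, A_nv = 2×(6.5625 − 2.5×0.875)×0.375 = 3.2813 in²; tension across gage: (2.75 − 1×0.875)×0.375 = 0.70313 in². R_n = min(0.6×58×3.2813, 0.6×36×4.9219) + 1.0×58×0.70313 = min(114.19, 106.31) + 40.782 = 147.09 kips. φR_n = 0.75 × 147.09 = 110.3 kips.
Governing: min(107.4, 172.5, 77.5, 110.3) = 77.5 kips → net-section rupture.

77.5 kips (net-section rupture governs)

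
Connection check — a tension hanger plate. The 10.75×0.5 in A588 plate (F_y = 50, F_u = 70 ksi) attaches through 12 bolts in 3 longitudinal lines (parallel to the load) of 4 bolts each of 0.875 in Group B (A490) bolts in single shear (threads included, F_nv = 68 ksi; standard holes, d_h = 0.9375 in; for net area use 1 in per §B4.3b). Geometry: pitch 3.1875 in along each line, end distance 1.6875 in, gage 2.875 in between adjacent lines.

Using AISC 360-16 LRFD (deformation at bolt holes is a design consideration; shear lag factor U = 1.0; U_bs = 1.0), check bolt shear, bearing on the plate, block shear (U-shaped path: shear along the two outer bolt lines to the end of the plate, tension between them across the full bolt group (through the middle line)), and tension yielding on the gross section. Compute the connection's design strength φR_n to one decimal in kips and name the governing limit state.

241.9 kips (gross-section yield governs)

Bolt shear: A_b = π(0.875)²/4 = 0.60132 in². φR_n = 0.75 × 68 × 0.60132 × 12 × 1 = 368.0 kips.
Bearing (0.5 in plate, F_u = 70 ksi): end bolts L_c = 1.6875 − 0.9375/2 = 1.21875, R_n = min(1.2×1.21875×0.5×70, 2.4×0.875×0.5×70) = 51.188 kips/bolt; interior L_c = 3.1875 − 0.9375 = 2.25, R_n = 73.5 kips/bolt. φR_n = 0.75 × (3×51.188 + 9×73.5) = 611.3 kips.
Block shear: shear path 2×[1.6875+3×3.1875] = 2×11.25 in, A_gv = 11.25, A_nv = 2×(11.25 − 3.5×1)×0.5 = 7.75 in²; tension across gage: (5.75 − 2×1)×0.5 = 1.875 in². R_n = min(0.6×70×7.75, 0.6×50×11.25) + 1.0×70×1.875 = min(325.5, 337.5) + 131.25 = 456.75 kips. φR_n = 0.75 × 456.75 = 342.6 kips.
Tension yield (gross): A_g = 10.75×0.5 = 5.375 in². φR_n = 0.90 × 50 × 5.375 = 241.9 kips.
Governing: min(368.0, 611.3, 342.6, 241.9) = 241.9 kips → gross-section yield.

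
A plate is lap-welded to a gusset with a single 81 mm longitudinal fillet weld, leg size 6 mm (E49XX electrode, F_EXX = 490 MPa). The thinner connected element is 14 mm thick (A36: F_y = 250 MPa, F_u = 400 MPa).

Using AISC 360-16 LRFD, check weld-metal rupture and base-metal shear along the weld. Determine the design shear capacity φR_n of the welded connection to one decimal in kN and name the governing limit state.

75.8 kN (weld metal governs)

Weld metal: throat = 0.707×6 = 4.242 mm, L = 81 mm. φR_n = 0.75 × 0.6 × 490 × 4.242 × 81 = 75.8 kN.
Base metal shear (14 mm plate): yield φR_n = 1.0×0.6×250×14×81 = 170.1 kN; rupture φR_n = 0.75×0.6×400×14×81 = 204.1 kN; take 170.1 kN (yield).
Governing: min(75.8, 170.1) = 75.8 kN → weld metal.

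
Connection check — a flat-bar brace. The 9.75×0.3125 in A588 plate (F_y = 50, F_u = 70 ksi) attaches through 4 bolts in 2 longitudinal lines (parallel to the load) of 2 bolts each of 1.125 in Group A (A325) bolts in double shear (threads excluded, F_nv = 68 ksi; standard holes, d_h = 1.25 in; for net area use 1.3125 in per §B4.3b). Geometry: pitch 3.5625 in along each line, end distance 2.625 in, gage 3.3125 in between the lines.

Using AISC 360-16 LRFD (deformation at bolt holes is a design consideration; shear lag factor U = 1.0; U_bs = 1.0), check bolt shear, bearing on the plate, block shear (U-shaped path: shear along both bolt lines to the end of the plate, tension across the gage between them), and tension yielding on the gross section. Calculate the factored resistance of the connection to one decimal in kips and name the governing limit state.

Bolt shear: A_b = π(1.125)²/4 = 0.99402 in². φR_n = 0.75 × 68 × 0.99402 × 4 × 2 = 405.6 kips.
Bearing (0.3125 in plate, F_u = 70 ksi): end bolts L_c = 2.625 − 1.25/2 = 2, R_n = min(1.2×2×0.3125×70, 2.4×1.125×0.3125×70) = 52.5 kips/bolt; interior L_c = 3.5625 − 1.25 = 2.3125, R_n = 59.063 kips/bolt. φR_n = 0.75 × (2×52.5 + 2×59.063) = 167.3 kips.
Block shear: shear path 2×[2.625+1×3.5625] = 2×6.1875 in, A_gv = 3.8672, A_nv = 2×(6.1875 − 1.5×1.3125)×0.3125 = 2.6367 in²; tension across gage: (3.3125 − 1×1.3125)×0.3125 = 0.625 in². R_n = min(0.6×70×2.6367, 0.6×50×3.8672) + 1.0×70×0.625 = min(110.74, 116.02) + 43.75 = 154.49 kips. φR_n = 0.75 × 154.49 = 115.9 kips.
Tension yield (gross): A_g = 9.75×0.3125 = 3.0469 in². φR_n = 0.90 × 50 × 3.0469 = 137.1 kips.
Governing: min(405.6, 167.3, 115.9, 137.1) = 115.9 kips → block shear.

115.9 kips (block shear governs)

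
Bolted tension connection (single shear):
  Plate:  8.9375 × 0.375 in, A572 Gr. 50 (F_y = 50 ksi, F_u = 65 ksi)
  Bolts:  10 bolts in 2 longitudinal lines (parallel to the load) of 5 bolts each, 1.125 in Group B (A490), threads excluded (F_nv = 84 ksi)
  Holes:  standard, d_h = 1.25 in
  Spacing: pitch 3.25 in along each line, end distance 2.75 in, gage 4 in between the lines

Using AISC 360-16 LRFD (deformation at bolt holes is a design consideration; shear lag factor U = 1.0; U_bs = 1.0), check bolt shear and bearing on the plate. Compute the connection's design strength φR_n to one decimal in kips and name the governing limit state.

444.2 kips (bearing governs)

Bolt shear: A_b = π(1.125)²/4 = 0.99402 in². φR_n = 0.75 × 84 × 0.99402 × 10 × 1 = 626.2 kips.
Bearing (0.375 in plate, F_u = 65 ksi): end bolts L_c = 2.75 − 1.25/2 = 2.125, R_n = min(1.2×2.125×0.375×65, 2.4×1.125×0.375×65) = 62.156 kips/bolt; interior L_c = 3.25 − 1.25 = 2, R_n = 58.5 kips/bolt. φR_n = 0.75 × (2×62.156 + 8×58.5) = 444.2 kips.
Governing: min(626.2, 444.2) = 444.2 kips → bearing.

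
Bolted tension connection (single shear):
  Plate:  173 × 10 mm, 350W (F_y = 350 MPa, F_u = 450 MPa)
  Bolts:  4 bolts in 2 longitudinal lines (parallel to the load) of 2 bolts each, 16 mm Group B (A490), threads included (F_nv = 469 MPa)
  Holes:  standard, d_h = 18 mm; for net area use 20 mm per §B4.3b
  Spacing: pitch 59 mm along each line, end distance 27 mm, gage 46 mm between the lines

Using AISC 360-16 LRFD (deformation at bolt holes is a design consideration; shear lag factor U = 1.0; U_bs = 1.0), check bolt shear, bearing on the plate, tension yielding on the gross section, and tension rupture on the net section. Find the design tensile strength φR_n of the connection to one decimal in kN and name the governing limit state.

Bolt shear: A_b = π(16)²/4 = 201.06 mm². φR_n = 0.75 × 469 × 201.06 × 4 × 1 = 282.9 kN.
Bearing (10 mm plate, F_u = 450 MPa): end bolts L_c = 27 − 18/2 = 18, R_n = min(1.2×18×10×450, 2.4×16×10×450) = 97.2 kN/bolt; interior L_c = 59 − 18 = 41, R_n = 172.8 kN/bolt. φR_n = 0.75 × (2×97.2 + 2×172.8) = 405.0 kN.
Tension yield (gross): A_g = 173×10 = 1730 mm². φR_n = 0.90 × 350 × 1730 = 545.0 kN.
Tension rupture (net): A_n = (173 − 2×20)×10 = 1330 mm² (U = 1.0, A_e = A_n). φR_n = 0.75 × 450 × 1330 = 448.9 kN.
Governing: min(282.9, 405.0, 545.0, 448.9) = 282.9 kN → bolt shear.

282.9 kN (bolt shear governs)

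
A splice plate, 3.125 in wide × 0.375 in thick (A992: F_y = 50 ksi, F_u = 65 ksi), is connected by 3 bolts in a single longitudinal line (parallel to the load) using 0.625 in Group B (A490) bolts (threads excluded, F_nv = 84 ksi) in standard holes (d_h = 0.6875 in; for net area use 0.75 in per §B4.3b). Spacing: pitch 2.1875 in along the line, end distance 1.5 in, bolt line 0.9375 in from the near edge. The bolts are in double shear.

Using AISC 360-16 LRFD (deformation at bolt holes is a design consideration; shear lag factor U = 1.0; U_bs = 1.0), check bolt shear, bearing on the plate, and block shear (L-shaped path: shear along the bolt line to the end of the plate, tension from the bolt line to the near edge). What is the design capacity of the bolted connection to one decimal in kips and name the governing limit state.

54.2 kips (block shear governs)

Bolt shear: A_b = π(0.625)²/4 = 0.3068 in². φR_n = 0.75 × 84 × 0.3068 × 3 × 2 = 116.0 kips.
Bearing (0.375 in plate, F_u = 65 ksi): end bolts L_c = 1.5 − 0.6875/2 = 1.15625, R_n = min(1.2×1.15625×0.375×65, 2.4×0.625×0.375×65) = 33.82 kips/bolt; interior L_c = 2.1875 − 0.6875 = 1.5, R_n = 36.563 kips/bolt. φR_n = 0.75 × (1×33.82 + 2×36.563) = 80.2 kips.
Block shear: shear path 1×[1.5+2×2.1875] = 1×5.875 in, A_gv = 2.2031, A_nv = 1×(5.875 − 2.5×0.75)×0.375 = 1.5 in²; tension to near edge: (0.9375 − 0.5×0.75)×0.375 = 0.21094 in². R_n = min(0.6×65×1.5, 0.6×50×2.2031) + 1.0×65×0.21094 = min(58.5, 66.093) + 13.711 = 72.211 kips. φR_n = 0.75 × 72.211 = 54.2 kips.
Governing: min(116.0, 80.2, 54.2) = 54.2 kips → block shear.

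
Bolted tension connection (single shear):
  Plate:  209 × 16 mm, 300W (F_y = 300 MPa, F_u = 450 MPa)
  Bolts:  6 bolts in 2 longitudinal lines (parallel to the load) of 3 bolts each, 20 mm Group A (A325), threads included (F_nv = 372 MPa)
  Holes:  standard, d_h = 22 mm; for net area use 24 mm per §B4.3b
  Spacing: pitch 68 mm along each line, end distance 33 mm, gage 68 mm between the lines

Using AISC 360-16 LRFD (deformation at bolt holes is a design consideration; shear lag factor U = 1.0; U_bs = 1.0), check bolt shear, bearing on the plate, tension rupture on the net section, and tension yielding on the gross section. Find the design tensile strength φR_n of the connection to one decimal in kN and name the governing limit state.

525.9 kN (bolt shear governs)

Bolt shear: A_b = π(20)²/4 = 314.16 mm². φR_n = 0.75 × 372 × 314.16 × 6 × 1 = 525.9 kN.
Bearing (16 mm plate, F_u = 450 MPa): end bolts L_c = 33 − 22/2 = 22, R_n = min(1.2×22×16×450, 2.4×20×16×450) = 190.08 kN/bolt; interior L_c = 68 − 22 = 46, R_n = 345.6 kN/bolt. φR_n = 0.75 × (2×190.08 + 4×345.6) = 1321.9 kN.
Tension rupture (net): A_n = (209 − 2×24)×16 = 2576 mm² (U = 1.0, A_e = A_n). φR_n = 0.75 × 450 × 2576 = 869.4 kN.
Tension yield (gross): A_g = 209×16 = 3344 mm². φR_n = 0.90 × 300 × 3344 = 902.9 kN.
Governing: min(525.9, 1321.9, 869.4, 902.9) = 525.9 kN → bolt shear.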